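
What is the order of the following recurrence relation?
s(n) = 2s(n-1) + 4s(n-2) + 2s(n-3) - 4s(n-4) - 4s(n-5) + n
The order is the largest lag k for which s(n-k) appears. Here the deepest term is s(n-5) (the n term is non-homogeneous and does not affect the order), so the order is 5.

Order 5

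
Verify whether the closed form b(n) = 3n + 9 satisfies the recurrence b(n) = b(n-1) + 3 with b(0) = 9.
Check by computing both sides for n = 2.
From the recurrence with b(0) = 9:
  b(0) = 9, b(1) = 12, b(2) = 15
  so the recurrence gives b(2) = 15.
From the proposed closed form b(n) = 3n + 9:
  b(2) = 15.
Both sides give 15 at n = 2, and the initial condition(s) match, so the closed form is consistent.

Yes, the closed form is correct.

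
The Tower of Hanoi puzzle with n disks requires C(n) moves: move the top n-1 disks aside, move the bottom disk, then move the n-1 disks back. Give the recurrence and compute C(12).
Moving n disks = move the top n-1 disks aside (C(n-1) moves) + move the largest disk (1 move) + move the n-1 disks back on top (C(n-1) moves), so C(n) = 2C(n-1) + 1, with C(1) = 1 (a single disk takes one move).
First terms: 1, 3, 7, 15, 31, 63, … — each is one less than a power of 2. Indeed C(n) + 1 = 2(C(n-1) + 1) with C(1) + 1 = 2, so C(n) + 1 = 2ⁿ and C(n) = 2ⁿ - 1.
Hence C(12) = 2^12 - 1 = 4096 - 1 = 4095.

C(n) = 2C(n-1) + 1, C(1) = 1; C(12) = 4095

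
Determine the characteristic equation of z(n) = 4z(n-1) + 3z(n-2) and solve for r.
Substitute z(n) = rⁿ and divide through by rⁿ⁻²: r² - 4r - 3 = 0
Discriminant: 4² + 4·3 = 28, not a perfect square, so by the quadratic formula r = (4 ± √28)/2.
General solution: z(n) = A·r₁ⁿ + B·r₂ⁿ where r₁,r₂ = (4 ± √28)/2

Characteristic: r² - 4r - 3 = 0, Roots: r = (4 ± √28)/2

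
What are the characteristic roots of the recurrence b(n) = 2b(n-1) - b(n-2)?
Substitute b(n) = rⁿ and divide through by rⁿ⁻²: r² - 2r + 1 = 0
Factor: (r - 1)² = 0, so r = 1 (double root).
General solution: b(n) = (A + Bn)·1ⁿ

Characteristic: r² - 2r + 1 = 0, Roots: r = 1 (double root)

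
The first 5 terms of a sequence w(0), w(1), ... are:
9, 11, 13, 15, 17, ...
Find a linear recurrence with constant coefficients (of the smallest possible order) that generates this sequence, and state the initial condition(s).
Look for the lowest-order linear relation among consecutive terms.
Observation: consecutive differences are constant (= 2).
Check at n=2: 1·11 + 2 = 13. ✓

w(n) = w(n-1) + 2, w(0) = 9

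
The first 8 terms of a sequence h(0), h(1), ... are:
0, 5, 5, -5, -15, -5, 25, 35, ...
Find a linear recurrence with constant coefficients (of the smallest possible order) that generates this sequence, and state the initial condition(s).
Look for the lowest-order linear relation among consecutive terms.
Observation: h(n) - 1·h(n-1) - (-2)·h(n-2) = 0 holds for the shown terms, and no order-1 relation h(n) = α·h(n-1) + β fits.
Check at n=3: 1·5 + (-2)·5 = -5. ✓

h(n) = h(n-1) - 2h(n-2), h(0) = 0, h(1) = 5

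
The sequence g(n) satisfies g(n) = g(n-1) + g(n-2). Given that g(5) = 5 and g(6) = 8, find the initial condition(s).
Work backwards using g(k) = g(k+2) - g(k+1):
g(4) = g(6) - g(5) = 8 - 5 = 3
g(3) = g(5) - g(4) = 5 - 3 = 2
g(2) = g(4) - g(3) = 3 - 2 = 1
g(1) = g(3) - g(2) = 2 - 1 = 1
g(0) = g(2) - g(1) = 1 - 1 = 0

g(0) = 0, g(1) = 1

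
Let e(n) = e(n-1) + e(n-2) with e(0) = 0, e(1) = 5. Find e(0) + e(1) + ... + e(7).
Computing the sequence terms: 0, 5, 5, 10, 15, 25, 40, 65
Adding these values together:

165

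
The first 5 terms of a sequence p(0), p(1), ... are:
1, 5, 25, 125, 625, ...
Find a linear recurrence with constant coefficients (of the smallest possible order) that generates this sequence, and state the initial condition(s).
Look for the lowest-order linear relation among consecutive terms.
Observation: each term is 5× the previous.
Check at n=2: 5·5 = 25. ✓

p(n) = 5 × p(n-1), p(0) = 1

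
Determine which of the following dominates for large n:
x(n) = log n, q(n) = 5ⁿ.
Comparing growth rates:
Growth-rate hierarchy: log n ≺ any polynomial ≺ any exponential cⁿ (c>1) ≺ n! ≺ nⁿ.
exponential base 5 dominates logarithmic asymptotically.

q(n) grows faster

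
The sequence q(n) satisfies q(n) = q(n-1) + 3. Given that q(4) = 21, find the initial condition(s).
q(4) = q(0) + 4·3, so q(0) = 21 - 12 = 9.

q(0) = 9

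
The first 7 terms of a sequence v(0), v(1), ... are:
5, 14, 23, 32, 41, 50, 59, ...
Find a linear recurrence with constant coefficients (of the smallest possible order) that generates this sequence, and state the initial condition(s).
Look for the lowest-order linear relation among consecutive terms.
Observation: consecutive differences are constant (= 9).
Check at n=2: 1·14 + 9 = 23. ✓

v(n) = v(n-1) + 9, v(0) = 5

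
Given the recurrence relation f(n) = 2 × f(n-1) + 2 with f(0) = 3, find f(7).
Computing step by step:
f(0) = 3
f(1) = 2 × 3 + 2 = 8
f(2) = 2 × 8 + 2 = 18
f(3) = 2 × 18 + 2 = 38
f(4) = 2 × 38 + 2 = 78
f(5) = 2 × 78 + 2 = 158
f(6) = 2 × 158 + 2 = 318
f(7) = 2 × 318 + 2 = 638

638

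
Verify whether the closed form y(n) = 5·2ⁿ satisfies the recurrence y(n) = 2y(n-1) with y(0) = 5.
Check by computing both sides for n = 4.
From the recurrence with y(0) = 5:
  y(0) = 5, y(1) = 10, y(2) = 20, y(3) = 40, y(4) = 80
  so the recurrence gives y(4) = 80.
From the proposed closed form y(n) = 5·2ⁿ:
  y(4) = 80.
Both sides give 80 at n = 4, and the initial condition(s) match, so the closed form is consistent.

Yes, the closed form is correct.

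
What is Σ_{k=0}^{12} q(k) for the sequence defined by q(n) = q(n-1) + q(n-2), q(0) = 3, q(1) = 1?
Computing the sequence terms: 3, 1, 4, 5, 9, 14, 23, 37, 60, 97, 157, 254, 411
Adding these values together:

1075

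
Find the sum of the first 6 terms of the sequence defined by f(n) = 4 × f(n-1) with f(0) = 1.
Computing the sequence terms: 1, 4, 16, 64, 256, 1024
Adding these values together:

1365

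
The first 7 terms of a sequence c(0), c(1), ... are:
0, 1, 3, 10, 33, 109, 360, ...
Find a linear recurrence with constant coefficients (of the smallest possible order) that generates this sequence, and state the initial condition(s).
Look for the lowest-order linear relation among consecutive terms.
Observation: c(n) - 3·c(n-1) - (1)·c(n-2) = 0 holds for the shown terms, and no order-1 relation c(n) = α·c(n-1) + β fits.
Check at n=3: 3·3 + (1)·1 = 10. ✓

c(n) = 3c(n-1) + c(n-2), c(0) = 0, c(1) = 1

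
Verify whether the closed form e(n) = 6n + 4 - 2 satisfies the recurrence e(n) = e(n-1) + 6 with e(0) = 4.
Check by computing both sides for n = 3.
From the recurrence with e(0) = 4:
  e(0) = 4, e(1) = 10, e(2) = 16, e(3) = 22
  so the recurrence gives e(3) = 22.
From the proposed closed form e(n) = 6n + 4 - 2:
  e(3) = 20.
The recurrence gives 22 but the closed form gives 20, so the closed form does not satisfy the recurrence.

No, the closed form is incorrect.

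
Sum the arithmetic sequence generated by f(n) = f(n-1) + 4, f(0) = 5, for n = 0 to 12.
Computing the sequence terms: 5, 9, 13, 17, 21, 25, 29, 33, 37, 41, 45, 49, 53
Adding these values together:

377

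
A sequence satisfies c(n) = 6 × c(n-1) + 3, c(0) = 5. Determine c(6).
Computing step by step:
c(0) = 5
c(1) = 6 × 5 + 3 = 33
c(2) = 6 × 33 + 3 = 201
c(3) = 6 × 201 + 3 = 1209
c(4) = 6 × 1209 + 3 = 7257
c(5) = 6 × 7257 + 3 = 43545
c(6) = 6 × 43545 + 3 = 261273

261273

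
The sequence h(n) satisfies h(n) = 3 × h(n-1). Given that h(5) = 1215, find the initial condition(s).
In general h(n) = 3ⁿ · h(0). At n = 5: h(0) = h(5) / 3^5 = 1215 / 243 = 5.

h(0) = 5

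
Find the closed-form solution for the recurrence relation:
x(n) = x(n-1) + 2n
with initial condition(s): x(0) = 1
Recurrence: x(n) = x(n-1) + 2n, initial: x(0) = 1.
Telescoping: x(n) = x(0) + 2·Σᵢ₌₁ⁿ i = 1 + 2·n(n+1)/2.

x(n) = 2·n(n+1)/2 + 1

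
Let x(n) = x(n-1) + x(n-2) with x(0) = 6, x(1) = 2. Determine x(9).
Computing the sequence terms:
6, 2, 8, 10, 18, 28, 46, 74, 120, 194

194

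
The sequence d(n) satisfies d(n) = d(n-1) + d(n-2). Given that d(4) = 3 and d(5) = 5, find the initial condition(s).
Work backwards using d(k) = d(k+2) - d(k+1):
d(3) = d(5) - d(4) = 5 - 3 = 2
d(2) = d(4) - d(3) = 3 - 2 = 1
d(1) = d(3) - d(2) = 2 - 1 = 1
d(0) = d(2) - d(1) = 1 - 1 = 0

d(0) = 0, d(1) = 1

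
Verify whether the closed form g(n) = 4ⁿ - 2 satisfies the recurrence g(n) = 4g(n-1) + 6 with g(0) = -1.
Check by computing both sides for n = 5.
From the recurrence with g(0) = -1:
  g(0) = -1, g(1) = 2, g(2) = 14, g(3) = 62, g(4) = 254, g(5) = 1022
  so the recurrence gives g(5) = 1022.
From the proposed closed form g(n) = 4ⁿ - 2:
  g(5) = 1022.
Both sides give 1022 at n = 5, and the initial condition(s) match, so the closed form is consistent.

Yes, the closed form is correct.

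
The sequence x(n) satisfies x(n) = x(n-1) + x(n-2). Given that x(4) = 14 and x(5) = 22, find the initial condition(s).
Work backwards using x(k) = x(k+2) - x(k+1):
x(3) = x(5) - x(4) = 22 - 14 = 8
x(2) = x(4) - x(3) = 14 - 8 = 6
x(1) = x(3) - x(2) = 8 - 6 = 2
x(0) = x(2) - x(1) = 6 - 2 = 4

x(0) = 4, x(1) = 2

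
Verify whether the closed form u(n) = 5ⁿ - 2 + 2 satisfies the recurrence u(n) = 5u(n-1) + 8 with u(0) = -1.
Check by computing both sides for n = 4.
From the recurrence with u(0) = -1:
  u(0) = -1, u(1) = 3, u(2) = 23, u(3) = 123, u(4) = 623
  so the recurrence gives u(4) = 623.
From the proposed closed form u(n) = 5ⁿ - 2 + 2:
  u(4) = 625.
The recurrence gives 623 but the closed form gives 625, so the closed form does not satisfy the recurrence.

No, the closed form is incorrect.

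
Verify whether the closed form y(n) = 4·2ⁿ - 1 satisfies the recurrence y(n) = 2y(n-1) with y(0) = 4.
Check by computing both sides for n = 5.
From the recurrence with y(0) = 4:
  y(0) = 4, y(1) = 8, y(2) = 16, y(3) = 32, y(4) = 64, y(5) = 128
  so the recurrence gives y(5) = 128.
From the proposed closed form y(n) = 4·2ⁿ - 1:
  y(5) = 127.
The recurrence gives 128 but the closed form gives 127, so the closed form does not satisfy the recurrence.

No, the closed form is incorrect.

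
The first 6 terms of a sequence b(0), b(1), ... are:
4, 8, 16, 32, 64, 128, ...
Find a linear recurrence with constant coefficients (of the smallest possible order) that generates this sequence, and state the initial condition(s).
Look for the lowest-order linear relation among consecutive terms.
Observation: each term is 2× the previous.
Check at n=2: 2·8 = 16. ✓

b(n) = 2 × b(n-1), b(0) = 4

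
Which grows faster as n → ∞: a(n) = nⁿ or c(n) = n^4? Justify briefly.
Comparing growth rates:
Growth-rate hierarchy: log n ≺ any polynomial ≺ any exponential cⁿ (c>1) ≺ n! ≺ nⁿ.
super-exponential nⁿ dominates polynomial degree 4 asymptotically.

a(n) grows faster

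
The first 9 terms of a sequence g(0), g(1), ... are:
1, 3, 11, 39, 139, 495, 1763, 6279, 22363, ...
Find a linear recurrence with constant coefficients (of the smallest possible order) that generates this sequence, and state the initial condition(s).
Look for the lowest-order linear relation among consecutive terms.
Observation: g(n) - 3·g(n-1) - (2)·g(n-2) = 0 holds for the shown terms, and no order-1 relation g(n) = α·g(n-1) + β fits.
Check at n=3: 3·11 + (2)·3 = 39. ✓

g(n) = 3g(n-1) + 2g(n-2), g(0) = 1, g(1) = 3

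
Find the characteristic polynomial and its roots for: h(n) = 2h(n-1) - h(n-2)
Substitute h(n) = rⁿ and divide through by rⁿ⁻²: r² - 2r + 1 = 0
Factor: (r - 1)² = 0, so r = 1 (double root).
General solution: h(n) = (A + Bn)·1ⁿ

Characteristic: r² - 2r + 1 = 0, Roots: r = 1 (double root)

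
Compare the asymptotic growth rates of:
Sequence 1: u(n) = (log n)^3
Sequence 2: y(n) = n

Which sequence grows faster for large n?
Comparing growth rates:
Growth-rate hierarchy: log n ≺ any polynomial ≺ any exponential cⁿ (c>1) ≺ n! ≺ nⁿ.
polynomial degree 1 dominates polylogarithmic (log n)^3 asymptotically.

y(n) grows faster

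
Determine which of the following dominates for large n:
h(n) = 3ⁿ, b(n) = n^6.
Comparing growth rates:
Growth-rate hierarchy: log n ≺ any polynomial ≺ any exponential cⁿ (c>1) ≺ n! ≺ nⁿ.
exponential base 3 dominates polynomial degree 6 asymptotically.

h(n) grows faster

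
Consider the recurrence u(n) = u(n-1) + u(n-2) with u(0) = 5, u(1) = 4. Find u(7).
Computing the sequence terms:
5, 4, 9, 13, 22, 35, 57, 92

92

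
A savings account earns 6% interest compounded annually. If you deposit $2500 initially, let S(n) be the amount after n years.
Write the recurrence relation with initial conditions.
Each year the balance grows by 6%, i.e. is multiplied by 1 + 6/100 = 1.06, so S(n) = 1.06 × S(n-1). The initial deposit gives S(0) = 2500.
Unrolling gives the closed form S(n) = 2500 × (1.06)ⁿ.

S(n) = 1.06 × S(n-1), S(0) = 2500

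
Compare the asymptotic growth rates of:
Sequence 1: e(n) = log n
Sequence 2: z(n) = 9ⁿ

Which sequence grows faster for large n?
Comparing growth rates:
Growth-rate hierarchy: log n ≺ any polynomial ≺ any exponential cⁿ (c>1) ≺ n! ≺ nⁿ.
exponential base 9 dominates logarithmic asymptotically.

z(n) grows faster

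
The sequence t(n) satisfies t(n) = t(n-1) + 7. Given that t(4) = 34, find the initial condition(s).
t(4) = t(0) + 4·7, so t(0) = 34 - 28 = 6.

t(0) = 6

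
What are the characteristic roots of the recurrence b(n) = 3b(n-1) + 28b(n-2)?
Substitute b(n) = rⁿ and divide through by rⁿ⁻²: r² - 3r - 28 = 0
Factor: (r - 7)(r + 4) = 0, so r = 7, -4.
General solution: b(n) = A·7ⁿ + B·(-4)ⁿ

Characteristic: r² - 3r - 28 = 0, Roots: r = 7, -4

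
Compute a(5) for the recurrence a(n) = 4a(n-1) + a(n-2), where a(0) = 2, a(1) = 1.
Computing the sequence terms:
2, 1, 6, 25, 106, 449

449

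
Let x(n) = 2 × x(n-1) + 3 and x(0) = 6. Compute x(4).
Computing step by step:
x(0) = 6
x(1) = 2 × 6 + 3 = 15
x(2) = 2 × 15 + 3 = 33
x(3) = 2 × 33 + 3 = 69
x(4) = 2 × 69 + 3 = 141

141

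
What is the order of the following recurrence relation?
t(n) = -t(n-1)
The order is the largest lag k for which t(n-k) appears. Here the deepest term is t(n-1), so the order is 1.

Order 1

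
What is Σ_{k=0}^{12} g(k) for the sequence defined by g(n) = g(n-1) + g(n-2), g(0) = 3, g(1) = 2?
Computing the sequence terms: 3, 2, 5, 7, 12, 19, 31, 50, 81, 131, 212, 343, 555
Adding these values together:

1451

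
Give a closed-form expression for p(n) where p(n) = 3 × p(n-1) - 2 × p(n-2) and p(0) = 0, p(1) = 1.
Recurrence: p(n) = 3 × p(n-1) - 2 × p(n-2), initial: p(0) = 0, p(1) = 1.
Characteristic equation: r² - 3r + 2 = 0, which factors as (r - 2)(r - 1) = 0, so r = 2, 1. General solution p(n) = A·2ⁿ + B·1ⁿ. From p(0) = 0: A + B = 0. From p(1) = 1: 2A + 1B = 1. Solving gives A = 1, B = -1.

p(n) = 2ⁿ - 1ⁿ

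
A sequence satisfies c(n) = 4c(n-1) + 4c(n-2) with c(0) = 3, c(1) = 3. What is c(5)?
Computing the sequence terms:
3, 3, 24, 108, 528, 2544

2544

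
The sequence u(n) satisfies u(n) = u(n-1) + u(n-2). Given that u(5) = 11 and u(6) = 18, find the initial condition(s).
Work backwards using u(k) = u(k+2) - u(k+1):
u(4) = u(6) - u(5) = 18 - 11 = 7
u(3) = u(5) - u(4) = 11 - 7 = 4
u(2) = u(4) - u(3) = 7 - 4 = 3
u(1) = u(3) - u(2) = 4 - 3 = 1
u(0) = u(2) - u(1) = 3 - 1 = 2

u(0) = 2, u(1) = 1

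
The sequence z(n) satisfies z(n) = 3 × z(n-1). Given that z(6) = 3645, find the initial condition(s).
In general z(n) = 3ⁿ · z(0). At n = 6: z(0) = z(6) / 3^6 = 3645 / 729 = 5.

z(0) = 5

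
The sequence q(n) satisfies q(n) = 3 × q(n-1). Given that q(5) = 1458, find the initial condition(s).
In general q(n) = 3ⁿ · q(0). At n = 5: q(0) = q(5) / 3^5 = 1458 / 243 = 6.

q(0) = 6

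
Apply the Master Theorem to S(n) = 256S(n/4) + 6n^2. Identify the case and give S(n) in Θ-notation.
Master Theorem template: S(n) = a·S(n/b) + f(n).
Here: a=256, b=4, f(n)=6n^2
Compute log_b(a) = log_4(256) = 4.
f(n) = 6n^2 = O(n^(4-ε)) with ε = 2. Case 1: S(n) = Θ(n^log_b(a)) = Θ(n^4).

Case 1: S(n) = Θ(n^4)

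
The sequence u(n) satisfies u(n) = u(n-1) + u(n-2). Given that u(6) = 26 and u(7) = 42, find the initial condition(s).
Work backwards using u(k) = u(k+2) - u(k+1):
u(5) = u(7) - u(6) = 42 - 26 = 16
u(4) = u(6) - u(5) = 26 - 16 = 10
u(3) = u(5) - u(4) = 16 - 10 = 6
u(2) = u(4) - u(3) = 10 - 6 = 4
u(1) = u(3) - u(2) = 6 - 4 = 2
u(0) = u(2) - u(1) = 4 - 2 = 2

u(0) = 2, u(1) = 2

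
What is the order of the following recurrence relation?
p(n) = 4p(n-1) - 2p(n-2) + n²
The order is the largest lag k for which p(n-k) appears. Here the deepest term is p(n-2) (the n² term is non-homogeneous and does not affect the order), so the order is 2.

Order 2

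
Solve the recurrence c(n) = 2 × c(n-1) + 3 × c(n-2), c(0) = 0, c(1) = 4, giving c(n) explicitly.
Recurrence: c(n) = 2 × c(n-1) + 3 × c(n-2), initial: c(0) = 0, c(1) = 4.
Characteristic equation: r² - 2r - 3 = 0, which factors as (r - 3)(r + 1) = 0, so r = 3, -1. General solution c(n) = A·3ⁿ + B·(-1)ⁿ. From c(0) = 0: A + B = 0. From c(1) = 4: 3A - 1B = 4. Solving gives A = 1, B = -1.

c(n) = 3ⁿ - (-1)ⁿ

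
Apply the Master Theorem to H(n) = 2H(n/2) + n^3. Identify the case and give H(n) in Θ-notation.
Master Theorem template: H(n) = a·H(n/b) + f(n).
Here: a=2, b=2, f(n)=n^3
Compute log_b(a) = log_2(2) = 1.
f(n) = n^3 = Ω(n^(1+ε)) with ε = 2, and the regularity condition holds (a·f(n/b) = (a/b^3)·f(n) with a/b^3 = 2^-2 < 1). Case 3: H(n) = Θ(f(n)) = Θ(n^3).

Case 3: H(n) = Θ(n^3)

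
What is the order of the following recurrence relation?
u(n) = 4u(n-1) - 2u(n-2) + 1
The order is the largest lag k for which u(n-k) appears. Here the deepest term is u(n-2) (the 1 term is non-homogeneous and does not affect the order), so the order is 2.

Order 2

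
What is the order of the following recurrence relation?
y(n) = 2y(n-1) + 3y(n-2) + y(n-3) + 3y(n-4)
The order is the largest lag k for which y(n-k) appears. Here the deepest term is y(n-4), so the order is 4.

Order 4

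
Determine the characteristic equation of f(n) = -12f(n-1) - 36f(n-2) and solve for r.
Substitute f(n) = rⁿ and divide through by rⁿ⁻²: r² + 12r + 36 = 0
Factor: (r + 6)² = 0, so r = -6 (double root).
General solution: f(n) = (A + Bn)·(-6)ⁿ

Characteristic: r² + 12r + 36 = 0, Roots: r = -6 (double root)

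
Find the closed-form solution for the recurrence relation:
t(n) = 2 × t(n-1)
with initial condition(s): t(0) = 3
Recurrence: t(n) = 2 × t(n-1), initial: t(0) = 3.
Each term is 2 times the previous, so this is geometric with ratio 2. After n steps: t(n) = t(0)·2ⁿ = 3·2ⁿ.

t(n) = 3·2ⁿ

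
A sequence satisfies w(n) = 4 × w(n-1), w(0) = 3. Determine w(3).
Computing step by step:
w(0) = 3
w(1) = 4 × 3 = 12
w(2) = 4 × 12 = 48
w(3) = 4 × 48 = 192

192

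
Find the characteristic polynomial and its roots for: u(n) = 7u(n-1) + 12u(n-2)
Substitute u(n) = rⁿ and divide through by rⁿ⁻²: r² - 7r - 12 = 0
Discriminant: 7² + 4·12 = 97, not a perfect square, so by the quadratic formula r = (7 ± √97)/2.
General solution: u(n) = A·r₁ⁿ + B·r₂ⁿ where r₁,r₂ = (7 ± √97)/2

Characteristic: r² - 7r - 12 = 0, Roots: r = (7 ± √97)/2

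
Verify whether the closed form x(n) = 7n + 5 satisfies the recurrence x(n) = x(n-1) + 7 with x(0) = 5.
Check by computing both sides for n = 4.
From the recurrence with x(0) = 5:
  x(0) = 5, x(1) = 12, x(2) = 19, x(3) = 26, x(4) = 33
  so the recurrence gives x(4) = 33.
From the proposed closed form x(n) = 7n + 5:
  x(4) = 33.
Both sides give 33 at n = 4, and the initial condition(s) match, so the closed form is consistent.

Yes, the closed form is correct.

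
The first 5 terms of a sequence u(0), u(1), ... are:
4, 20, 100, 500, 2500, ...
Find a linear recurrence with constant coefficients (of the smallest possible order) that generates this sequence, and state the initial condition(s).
Look for the lowest-order linear relation among consecutive terms.
Observation: each term is 5× the previous.
Check at n=2: 5·20 = 100. ✓

u(n) = 5 × u(n-1), u(0) = 4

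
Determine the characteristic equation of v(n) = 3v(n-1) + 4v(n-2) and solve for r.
Substitute v(n) = rⁿ and divide through by rⁿ⁻²: r² - 3r - 4 = 0
Factor: (r - 4)(r + 1) = 0, so r = 4, -1.
General solution: v(n) = A·4ⁿ + B·(-1)ⁿ

Characteristic: r² - 3r - 4 = 0, Roots: r = 4, -1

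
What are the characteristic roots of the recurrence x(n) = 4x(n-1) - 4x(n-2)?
Substitute x(n) = rⁿ and divide through by rⁿ⁻²: r² - 4r + 4 = 0
Factor: (r - 2)² = 0, so r = 2 (double root).
General solution: x(n) = (A + Bn)·2ⁿ

Characteristic: r² - 4r + 4 = 0, Roots: r = 2 (double root)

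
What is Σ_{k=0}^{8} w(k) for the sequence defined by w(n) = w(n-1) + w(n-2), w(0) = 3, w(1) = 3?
Computing the sequence terms: 3, 3, 6, 9, 15, 24, 39, 63, 102
Adding these values together:

264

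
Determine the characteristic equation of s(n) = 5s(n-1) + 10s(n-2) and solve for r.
Substitute s(n) = rⁿ and divide through by rⁿ⁻²: r² - 5r - 10 = 0
Discriminant: 5² + 4·10 = 65, not a perfect square, so by the quadratic formula r = (5 ± √65)/2.
General solution: s(n) = A·r₁ⁿ + B·r₂ⁿ where r₁,r₂ = (5 ± √65)/2

Characteristic: r² - 5r - 10 = 0, Roots: r = (5 ± √65)/2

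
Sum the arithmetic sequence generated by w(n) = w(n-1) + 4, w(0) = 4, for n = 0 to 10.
Computing the sequence terms: 4, 8, 12, 16, 20, 24, 28, 32, 36, 40, 44
Adding these values together:

264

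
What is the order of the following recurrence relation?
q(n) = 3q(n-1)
The order is the largest lag k for which q(n-k) appears. Here the deepest term is q(n-1), so the order is 1.

Order 1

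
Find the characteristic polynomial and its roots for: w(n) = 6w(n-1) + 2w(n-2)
Substitute w(n) = rⁿ and divide through by rⁿ⁻²: r² - 6r - 2 = 0
Discriminant: 6² + 4·2 = 44, not a perfect square, so by the quadratic formula r = (6 ± √44)/2.
General solution: w(n) = A·r₁ⁿ + B·r₂ⁿ where r₁,r₂ = (6 ± √44)/2

Characteristic: r² - 6r - 2 = 0, Roots: r = (6 ± √44)/2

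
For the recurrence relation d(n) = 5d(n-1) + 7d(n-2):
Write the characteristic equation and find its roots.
Substitute d(n) = rⁿ and divide through by rⁿ⁻²: r² - 5r - 7 = 0
Discriminant: 5² + 4·7 = 53, not a perfect square, so by the quadratic formula r = (5 ± √53)/2.
General solution: d(n) = A·r₁ⁿ + B·r₂ⁿ where r₁,r₂ = (5 ± √53)/2

Characteristic: r² - 5r - 7 = 0, Roots: r = (5 ± √53)/2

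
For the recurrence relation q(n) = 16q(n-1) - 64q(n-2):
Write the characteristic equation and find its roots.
Substitute q(n) = rⁿ and divide through by rⁿ⁻²: r² - 16r + 64 = 0
Factor: (r - 8)² = 0, so r = 8 (double root).
General solution: q(n) = (A + Bn)·8ⁿ

Characteristic: r² - 16r + 64 = 0, Roots: r = 8 (double root)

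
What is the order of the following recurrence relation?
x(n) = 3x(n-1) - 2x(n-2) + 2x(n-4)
The order is the largest lag k for which x(n-k) appears. Here the deepest term is x(n-4), so the order is 4.

Order 4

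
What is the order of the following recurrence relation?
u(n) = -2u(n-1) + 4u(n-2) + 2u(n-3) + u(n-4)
The order is the largest lag k for which u(n-k) appears. Here the deepest term is u(n-4), so the order is 4.

Order 4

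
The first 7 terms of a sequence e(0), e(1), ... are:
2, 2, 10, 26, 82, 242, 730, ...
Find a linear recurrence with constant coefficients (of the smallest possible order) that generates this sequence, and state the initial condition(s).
Look for the lowest-order linear relation among consecutive terms.
Observation: e(n) - 2·e(n-1) - (3)·e(n-2) = 0 holds for the shown terms, and no order-1 relation e(n) = α·e(n-1) + β fits.
Check at n=3: 2·10 + (3)·2 = 26. ✓

e(n) = 2e(n-1) + 3e(n-2), e(0) = 2, e(1) = 2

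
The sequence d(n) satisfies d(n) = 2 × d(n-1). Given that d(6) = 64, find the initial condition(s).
In general d(n) = 2ⁿ · d(0). At n = 6: d(0) = d(6) / 2^6 = 64 / 64 = 1.

d(0) = 1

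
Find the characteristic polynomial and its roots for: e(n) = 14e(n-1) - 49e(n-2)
Substitute e(n) = rⁿ and divide through by rⁿ⁻²: r² - 14r + 49 = 0
Factor: (r - 7)² = 0, so r = 7 (double root).
General solution: e(n) = (A + Bn)·7ⁿ

Characteristic: r² - 14r + 49 = 0, Roots: r = 7 (double root)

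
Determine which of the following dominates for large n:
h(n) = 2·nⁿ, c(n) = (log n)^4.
Comparing growth rates:
Growth-rate hierarchy: log n ≺ any polynomial ≺ any exponential cⁿ (c>1) ≺ n! ≺ nⁿ.
super-exponential nⁿ dominates polylogarithmic (log n)^4 asymptotically.

h(n) grows faster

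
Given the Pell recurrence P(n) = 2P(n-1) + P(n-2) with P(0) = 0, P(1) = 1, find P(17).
Computing the sequence terms:
0, 1, 2, 5, 12, 29, 70, 169, 408, 985, 2378, 5741, 13860, 33461, 80782, 195025, 470832, 1136689

1136689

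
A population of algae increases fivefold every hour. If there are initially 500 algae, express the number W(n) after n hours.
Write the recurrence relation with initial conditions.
Each hour multiplies the count by 5, so the count after n hours depends only on the count after n-1 hours: W(n) = 5 × W(n-1). The starting count gives W(0) = 500.
Unrolling n times gives the closed form W(n) = 500 × 5ⁿ.

W(n) = 5 × W(n-1), W(0) = 500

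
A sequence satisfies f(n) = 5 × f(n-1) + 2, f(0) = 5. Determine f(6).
Computing step by step:
f(0) = 5
f(1) = 5 × 5 + 2 = 27
f(2) = 5 × 27 + 2 = 137
f(3) = 5 × 137 + 2 = 687
f(4) = 5 × 687 + 2 = 3437
f(5) = 5 × 3437 + 2 = 17187
f(6) = 5 × 17187 + 2 = 85937

85937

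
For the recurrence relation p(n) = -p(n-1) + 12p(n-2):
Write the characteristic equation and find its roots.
Substitute p(n) = rⁿ and divide through by rⁿ⁻²: r² + r - 12 = 0
Factor: (r - 3)(r + 4) = 0, so r = 3, -4.
General solution: p(n) = A·3ⁿ + B·(-4)ⁿ

Characteristic: r² + r - 12 = 0, Roots: r = 3, -4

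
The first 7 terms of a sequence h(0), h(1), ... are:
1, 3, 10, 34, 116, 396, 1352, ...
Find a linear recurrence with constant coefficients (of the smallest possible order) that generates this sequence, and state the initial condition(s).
Look for the lowest-order linear relation among consecutive terms.
Observation: h(n) - 4·h(n-1) - (-2)·h(n-2) = 0 holds for the shown terms, and no order-1 relation h(n) = α·h(n-1) + β fits.
Check at n=3: 4·10 + (-2)·3 = 34. ✓

h(n) = 4h(n-1) - 2h(n-2), h(0) = 1, h(1) = 3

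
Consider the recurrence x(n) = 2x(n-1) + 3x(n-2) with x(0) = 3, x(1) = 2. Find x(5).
Computing the sequence terms:
3, 2, 13, 32, 103, 302

302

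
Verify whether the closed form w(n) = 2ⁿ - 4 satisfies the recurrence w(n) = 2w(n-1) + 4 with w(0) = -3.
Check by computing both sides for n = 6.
From the recurrence with w(0) = -3:
  w(0) = -3, w(1) = -2, w(2) = 0, w(3) = 4, w(4) = 12, w(5) = 28, w(6) = 60
  so the recurrence gives w(6) = 60.
From the proposed closed form w(n) = 2ⁿ - 4:
  w(6) = 60.
Both sides give 60 at n = 6, and the initial condition(s) match, so the closed form is consistent.

Yes, the closed form is correct.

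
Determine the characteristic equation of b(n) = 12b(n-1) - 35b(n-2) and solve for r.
Substitute b(n) = rⁿ and divide through by rⁿ⁻²: r² - 12r + 35 = 0
Factor: (r - 5)(r - 7) = 0, so r = 5, 7.
General solution: b(n) = A·5ⁿ + B·7ⁿ

Characteristic: r² - 12r + 35 = 0, Roots: r = 5, 7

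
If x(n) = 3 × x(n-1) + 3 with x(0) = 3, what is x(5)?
Computing step by step:
x(0) = 3
x(1) = 3 × 3 + 3 = 12
x(2) = 3 × 12 + 3 = 39
x(3) = 3 × 39 + 3 = 120
x(4) = 3 × 120 + 3 = 363
x(5) = 3 × 363 + 3 = 1092

1092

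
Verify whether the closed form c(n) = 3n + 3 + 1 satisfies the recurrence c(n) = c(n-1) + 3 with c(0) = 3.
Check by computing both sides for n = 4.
From the recurrence with c(0) = 3:
  c(0) = 3, c(1) = 6, c(2) = 9, c(3) = 12, c(4) = 15
  so the recurrence gives c(4) = 15.
From the proposed closed form c(n) = 3n + 3 + 1:
  c(4) = 16.
The recurrence gives 15 but the closed form gives 16, so the closed form does not satisfy the recurrence.

No, the closed form is incorrect.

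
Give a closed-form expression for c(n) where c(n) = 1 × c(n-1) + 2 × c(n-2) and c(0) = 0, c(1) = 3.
Recurrence: c(n) = 1 × c(n-1) + 2 × c(n-2), initial: c(0) = 0, c(1) = 3.
Characteristic equation: r² - 1r - 2 = 0, which factors as (r - 2)(r + 1) = 0, so r = 2, -1. General solution c(n) = A·2ⁿ + B·(-1)ⁿ. From c(0) = 0: A + B = 0. From c(1) = 3: 2A - 1B = 3. Solving gives A = 1, B = -1.

c(n) = 2ⁿ - (-1)ⁿ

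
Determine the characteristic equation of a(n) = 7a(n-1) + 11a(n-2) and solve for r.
Substitute a(n) = rⁿ and divide through by rⁿ⁻²: r² - 7r - 11 = 0
Discriminant: 7² + 4·11 = 93, not a perfect square, so by the quadratic formula r = (7 ± √93)/2.
General solution: a(n) = A·r₁ⁿ + B·r₂ⁿ where r₁,r₂ = (7 ± √93)/2

Characteristic: r² - 7r - 11 = 0, Roots: r = (7 ± √93)/2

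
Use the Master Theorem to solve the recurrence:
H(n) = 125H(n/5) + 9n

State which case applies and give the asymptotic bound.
Master Theorem template: H(n) = a·H(n/b) + f(n).
Here: a=125, b=5, f(n)=9n
Compute log_b(a) = log_5(125) = 3.
f(n) = 9n = O(n^(3-ε)) with ε = 2. Case 1: H(n) = Θ(n^log_b(a)) = Θ(n^3).

Case 1: H(n) = Θ(n^3)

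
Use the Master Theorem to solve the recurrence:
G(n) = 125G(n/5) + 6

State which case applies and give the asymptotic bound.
Master Theorem template: G(n) = a·G(n/b) + f(n).
Here: a=125, b=5, f(n)=6
Compute log_b(a) = log_5(125) = 3.
f(n) = 6 = O(n^(3-ε)) with ε = 3. Case 1: G(n) = Θ(n^log_b(a)) = Θ(n^3).

Case 1: G(n) = Θ(n^3)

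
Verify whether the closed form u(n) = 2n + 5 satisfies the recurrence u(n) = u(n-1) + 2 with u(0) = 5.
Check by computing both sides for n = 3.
From the recurrence with u(0) = 5:
  u(0) = 5, u(1) = 7, u(2) = 9, u(3) = 11
  so the recurrence gives u(3) = 11.
From the proposed closed form u(n) = 2n + 5:
  u(3) = 11.
Both sides give 11 at n = 3, and the initial condition(s) match, so the closed form is consistent.

Yes, the closed form is correct.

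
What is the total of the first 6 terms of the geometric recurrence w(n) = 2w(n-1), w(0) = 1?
Computing the sequence terms: 1, 2, 4, 8, 16, 32
Adding these values together:

63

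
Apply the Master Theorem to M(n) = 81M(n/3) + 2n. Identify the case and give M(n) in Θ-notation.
Master Theorem template: M(n) = a·M(n/b) + f(n).
Here: a=81, b=3, f(n)=2n
Compute log_b(a) = log_3(81) = 4.
f(n) = 2n = O(n^(4-ε)) with ε = 3. Case 1: M(n) = Θ(n^log_b(a)) = Θ(n^4).

Case 1: M(n) = Θ(n^4)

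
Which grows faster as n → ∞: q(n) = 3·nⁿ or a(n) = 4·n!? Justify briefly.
Comparing growth rates:
Growth-rate hierarchy: log n ≺ any polynomial ≺ any exponential cⁿ (c>1) ≺ n! ≺ nⁿ.
super-exponential nⁿ dominates factorial asymptotically.

q(n) grows faster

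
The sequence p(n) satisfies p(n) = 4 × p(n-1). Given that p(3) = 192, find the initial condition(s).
In general p(n) = 4ⁿ · p(0). At n = 3: p(0) = p(3) / 4^3 = 192 / 64 = 3.

p(0) = 3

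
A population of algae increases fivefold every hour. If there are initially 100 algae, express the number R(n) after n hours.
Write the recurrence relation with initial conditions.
Each hour multiplies the count by 5, so the count after n hours depends only on the count after n-1 hours: R(n) = 5 × R(n-1). The starting count gives R(0) = 100.
Unrolling n times gives the closed form R(n) = 100 × 5ⁿ.

R(n) = 5 × R(n-1), R(0) = 100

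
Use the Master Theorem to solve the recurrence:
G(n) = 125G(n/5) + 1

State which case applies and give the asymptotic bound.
Master Theorem template: G(n) = a·G(n/b) + f(n).
Here: a=125, b=5, f(n)=1
Compute log_b(a) = log_5(125) = 3.
f(n) = 1 = O(n^(3-ε)) with ε = 3. Case 1: G(n) = Θ(n^log_b(a)) = Θ(n^3).

Case 1: G(n) = Θ(n^3)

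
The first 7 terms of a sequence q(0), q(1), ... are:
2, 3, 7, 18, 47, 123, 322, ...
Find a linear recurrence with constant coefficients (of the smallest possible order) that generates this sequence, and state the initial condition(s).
Look for the lowest-order linear relation among consecutive terms.
Observation: q(n) - 3·q(n-1) - (-1)·q(n-2) = 0 holds for the shown terms, and no order-1 relation q(n) = α·q(n-1) + β fits.
Check at n=3: 3·7 + (-1)·3 = 18. ✓

q(n) = 3q(n-1) - q(n-2), q(0) = 2, q(1) = 3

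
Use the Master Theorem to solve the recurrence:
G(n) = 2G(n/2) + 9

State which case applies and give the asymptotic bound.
Master Theorem template: G(n) = a·G(n/b) + f(n).
Here: a=2, b=2, f(n)=9
Compute log_b(a) = log_2(2) = 1.
f(n) = 9 = O(n^(1-ε)) with ε = 1. Case 1: G(n) = Θ(n^log_b(a)) = Θ(n).

Case 1: G(n) = Θ(n)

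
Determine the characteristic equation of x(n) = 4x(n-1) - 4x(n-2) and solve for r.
Substitute x(n) = rⁿ and divide through by rⁿ⁻²: r² - 4r + 4 = 0
Factor: (r - 2)² = 0, so r = 2 (double root).
General solution: x(n) = (A + Bn)·2ⁿ

Characteristic: r² - 4r + 4 = 0, Roots: r = 2 (double root)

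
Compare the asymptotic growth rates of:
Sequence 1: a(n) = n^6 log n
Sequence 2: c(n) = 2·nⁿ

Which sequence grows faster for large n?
Comparing growth rates:
Growth-rate hierarchy: log n ≺ any polynomial ≺ any exponential cⁿ (c>1) ≺ n! ≺ nⁿ.
super-exponential nⁿ dominates polynomial degree 6 (with log factor) asymptotically.

c(n) grows faster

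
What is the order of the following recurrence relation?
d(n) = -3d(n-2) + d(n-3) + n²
The order is the largest lag k for which d(n-k) appears. Here the deepest term is d(n-3) (the n² term is non-homogeneous and does not affect the order), so the order is 3.

Order 3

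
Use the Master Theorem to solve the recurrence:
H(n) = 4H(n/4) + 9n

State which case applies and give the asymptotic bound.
Master Theorem template: H(n) = a·H(n/b) + f(n).
Here: a=4, b=4, f(n)=9n
Compute log_b(a) = log_4(4) = 1.
f(n) = 9n = Θ(n). Case 2: H(n) = Θ(n log n).

Case 2: H(n) = Θ(n log n)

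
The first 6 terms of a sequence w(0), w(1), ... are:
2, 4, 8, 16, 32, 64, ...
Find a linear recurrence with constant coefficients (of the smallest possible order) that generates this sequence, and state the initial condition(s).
Look for the lowest-order linear relation among consecutive terms.
Observation: each term is 2× the previous.
Check at n=2: 2·4 = 8. ✓

w(n) = 2 × w(n-1), w(0) = 2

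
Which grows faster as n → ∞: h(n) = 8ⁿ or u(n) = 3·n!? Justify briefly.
Comparing growth rates:
Growth-rate hierarchy: log n ≺ any polynomial ≺ any exponential cⁿ (c>1) ≺ n! ≺ nⁿ.
factorial dominates exponential base 8 asymptotically.

u(n) grows faster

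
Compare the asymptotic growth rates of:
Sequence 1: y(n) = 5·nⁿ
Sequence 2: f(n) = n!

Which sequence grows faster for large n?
Comparing growth rates:
Growth-rate hierarchy: log n ≺ any polynomial ≺ any exponential cⁿ (c>1) ≺ n! ≺ nⁿ.
super-exponential nⁿ dominates factorial asymptotically.

y(n) grows faster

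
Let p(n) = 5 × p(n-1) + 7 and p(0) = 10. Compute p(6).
Computing step by step:
p(0) = 10
p(1) = 5 × 10 + 7 = 57
p(2) = 5 × 57 + 7 = 292
p(3) = 5 × 292 + 7 = 1467
p(4) = 5 × 1467 + 7 = 7342
p(5) = 5 × 7342 + 7 = 36717
p(6) = 5 × 36717 + 7 = 183592

183592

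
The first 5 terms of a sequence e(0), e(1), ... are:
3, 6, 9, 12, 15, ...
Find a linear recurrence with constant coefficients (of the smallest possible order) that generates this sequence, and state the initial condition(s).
Look for the lowest-order linear relation among consecutive terms.
Observation: consecutive differences are constant (= 3).
Check at n=2: 1·6 + 3 = 9. ✓

e(n) = e(n-1) + 3, e(0) = 3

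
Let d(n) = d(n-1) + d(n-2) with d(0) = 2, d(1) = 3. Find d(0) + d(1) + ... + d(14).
Computing the sequence terms: 2, 3, 5, 8, 13, 21, 34, 55, 89, 144, 233, 377, 610, 987, 1597
Adding these values together:

4178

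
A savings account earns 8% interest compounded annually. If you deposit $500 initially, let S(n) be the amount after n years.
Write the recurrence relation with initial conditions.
Each year the balance grows by 8%, i.e. is multiplied by 1 + 8/100 = 1.08, so S(n) = 1.08 × S(n-1). The initial deposit gives S(0) = 500.
Unrolling gives the closed form S(n) = 500 × (1.08)ⁿ.

S(n) = 1.08 × S(n-1), S(0) = 500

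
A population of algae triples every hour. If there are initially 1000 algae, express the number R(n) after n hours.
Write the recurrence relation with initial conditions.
Each hour multiplies the count by 3, so the count after n hours depends only on the count after n-1 hours: R(n) = 3 × R(n-1). The starting count gives R(0) = 1000.
Unrolling n times gives the closed form R(n) = 1000 × 3ⁿ.

R(n) = 3 × R(n-1), R(0) = 1000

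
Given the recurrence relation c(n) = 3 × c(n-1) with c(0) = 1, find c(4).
Computing step by step:
c(0) = 1
c(1) = 3 × 1 = 3
c(2) = 3 × 3 = 9
c(3) = 3 × 9 = 27
c(4) = 3 × 27 = 81

81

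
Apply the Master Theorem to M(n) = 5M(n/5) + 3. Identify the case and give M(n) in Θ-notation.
Master Theorem template: M(n) = a·M(n/b) + f(n).
Here: a=5, b=5, f(n)=3
Compute log_b(a) = log_5(5) = 1.
f(n) = 3 = O(n^(1-ε)) with ε = 1. Case 1: M(n) = Θ(n^log_b(a)) = Θ(n).

Case 1: M(n) = Θ(n)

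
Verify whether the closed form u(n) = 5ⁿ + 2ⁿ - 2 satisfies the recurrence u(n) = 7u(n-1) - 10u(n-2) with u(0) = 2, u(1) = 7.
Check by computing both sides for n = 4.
From the recurrence with u(0) = 2, u(1) = 7:
  u(0) = 2, u(1) = 7, u(2) = 29, u(3) = 133, u(4) = 641
  so the recurrence gives u(4) = 641.
From the proposed closed form u(n) = 5ⁿ + 2ⁿ - 2:
  u(4) = 639.
The recurrence gives 641 but the closed form gives 639, so the closed form does not satisfy the recurrence.

No, the closed form is incorrect.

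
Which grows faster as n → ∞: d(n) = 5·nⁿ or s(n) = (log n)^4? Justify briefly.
Comparing growth rates:
Growth-rate hierarchy: log n ≺ any polynomial ≺ any exponential cⁿ (c>1) ≺ n! ≺ nⁿ.
super-exponential nⁿ dominates polylogarithmic (log n)^4 asymptotically.

d(n) grows faster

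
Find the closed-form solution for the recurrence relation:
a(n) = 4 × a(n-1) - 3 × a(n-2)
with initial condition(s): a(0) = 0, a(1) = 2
Recurrence: a(n) = 4 × a(n-1) - 3 × a(n-2), initial: a(0) = 0, a(1) = 2.
Characteristic equation: r² - 4r + 3 = 0, which factors as (r - 3)(r - 1) = 0, so r = 3, 1. General solution a(n) = A·3ⁿ + B·1ⁿ. From a(0) = 0: A + B = 0. From a(1) = 2: 3A + 1B = 2. Solving gives A = 1, B = -1.

a(n) = 3ⁿ - 1ⁿ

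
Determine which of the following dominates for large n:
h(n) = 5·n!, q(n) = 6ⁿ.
Comparing growth rates:
Growth-rate hierarchy: log n ≺ any polynomial ≺ any exponential cⁿ (c>1) ≺ n! ≺ nⁿ.
factorial dominates exponential base 6 asymptotically.

h(n) grows faster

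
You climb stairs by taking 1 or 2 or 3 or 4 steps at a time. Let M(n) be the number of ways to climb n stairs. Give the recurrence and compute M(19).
Condition on the size of the last step (1 to 4): before it there were n-1, …, n-4 stairs climbed, and these cases are disjoint, so M(n) = M(n-1) + M(n-2) + M(n-3) + M(n-4) (order-4 linear recurrence).
Initial conditions by direct count (compositions of i into parts ≤ 4): M(1) = 1; M(2) = 2; M(3) = 4; M(4) = 8.
Iterating the recurrence: M(5) = 15, M(6) = 29, M(7) = 56, M(8) = 108, M(9) = 208, M(10) = 401, M(11) = 773, M(12) = 1490, M(13) = 2872, M(14) = 5536, M(15) = 10671, M(16) = 20569, M(17) = 39648, M(18) = 76424, M(19) = 147312.

M(n) = M(n-1) + M(n-2) + M(n-3) + M(n-4), M(1) = 1, M(2) = 2, M(3) = 4, M(4) = 8; M(19) = 147312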